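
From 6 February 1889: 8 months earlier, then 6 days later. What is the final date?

Going back 8 months from February 6, 1889:
month 2 − 8 = -6, which is month 6 of year 1888 → June 1888.
Day 6 is valid in June, giving June 6, 1888.
Adding 6 days from June 6, 1888:
June has 30 days; 6 + 6 = 12, still in June.

June 12, 1888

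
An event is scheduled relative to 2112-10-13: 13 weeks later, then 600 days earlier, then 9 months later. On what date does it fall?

February 23, 2112

Advancing 13 weeks (= 91 days) from October 13, 2112:
October has 31 days, so 31 − 13 = 18 days remain after October 13, 2112; 91 − 18 = 73 left.
November 2112 has 30 days: 73 − 30 = 43 left.
December 2112 has 31 days: 43 − 31 = 12 left.
12 days into January 2113 → January 12, 2113.
Subtracting 600 days from January 12, 2113:
Going back 12 days from January 12, 2113 reaches the end of the previous month; 600 − 12 = 588 left.
December 2112 has 31 days: 588 − 31 = 557 left.
November 2112 has 30 days: 557 − 30 = 527 left.
October 2112 has 31 days: 527 − 31 = 496 left.
September 2112 has 30 days: 496 − 30 = 466 left.
August 2112 has 31 days: 466 − 31 = 435 left.
July 2112 has 31 days: 435 − 31 = 404 left.
June 2112 has 30 days: 404 − 30 = 374 left.
May 2112 has 31 days: 374 − 31 = 343 left.
April 2112 has 30 days: 343 − 30 = 313 left.
March 2112 has 31 days: 313 − 31 = 282 left.
February 2112 has 29 days (2112 is a leap year): 282 − 29 = 253 left.
January 2112 has 31 days: 253 − 31 = 222 left.
December 2111 has 31 days: 222 − 31 = 191 left.
November 2111 has 30 days: 191 − 30 = 161 left.
October 2111 has 31 days: 161 − 31 = 130 left.
September 2111 has 30 days: 130 − 30 = 100 left.
August 2111 has 31 days: 100 − 31 = 69 left.
July 2111 has 31 days: 69 − 31 = 38 left.
June 2111 has 30 days: 38 − 30 = 8 left.
May 2111 has 31 days; 31 − 8 = 23 → May 23, 2111.
Adding 9 months from May 23, 2111:
month 5 + 9 = 14, which is month 2 of year 2112 → February 2112.
Day 23 is valid in February, giving February 23, 2112.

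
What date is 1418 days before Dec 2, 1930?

Counting back 1418 days from December 2, 1930.
Going back 2 days from December 2, 1930 reaches the end of the previous month; 1418 − 2 = 1416 left.
November 1930 has 30 days: 1416 − 30 = 1386 left.
October 1930 has 31 days: 1386 − 31 = 1355 left.
September 1930 has 30 days: 1355 − 30 = 1325 left.
August 1930 has 31 days: 1325 − 31 = 1294 left.
July 1930 has 31 days: 1294 − 31 = 1263 left.
June 1930 has 30 days: 1263 − 30 = 1233 left.
May 1930 has 31 days: 1233 − 31 = 1202 left.
April 1930 has 30 days: 1202 − 30 = 1172 left.
March 1930 has 31 days: 1172 − 31 = 1141 left.
February 1930 has 28 days (1930 is not a leap year): 1141 − 28 = 1113 left.
January 1930 has 31 days: 1113 − 31 = 1082 left.
December 1929 has 31 days: 1082 − 31 = 1051 left.
November 1929 has 30 days: 1051 − 30 = 1021 left.
October 1929 has 31 days: 1021 − 31 = 990 left.
September 1929 has 30 days: 990 − 30 = 960 left.
August 1929 has 31 days: 960 − 31 = 929 left.
July 1929 has 31 days: 929 − 31 = 898 left.
June 1929 has 30 days: 898 − 30 = 868 left.
May 1929 has 31 days: 868 − 31 = 837 left.
April 1929 has 30 days: 837 − 30 = 807 left.
March 1929 has 31 days: 807 − 31 = 776 left.
February 1929 has 28 days (1929 is not a leap year): 776 − 28 = 748 left.
January 1929 has 31 days: 748 − 31 = 717 left.
December 1928 has 31 days: 717 − 31 = 686 left.
November 1928 has 30 days: 686 − 30 = 656 left.
October 1928 has 31 days: 656 − 31 = 625 left.
September 1928 has 30 days: 625 − 30 = 595 left.
August 1928 has 31 days: 595 − 31 = 564 left.
July 1928 has 31 days: 564 − 31 = 533 left.
June 1928 has 30 days: 533 − 30 = 503 left.
May 1928 has 31 days: 503 − 31 = 472 left.
April 1928 has 30 days: 472 − 30 = 442 left.
March 1928 has 31 days: 442 − 31 = 411 left.
February 1928 has 29 days (1928 is a leap year): 411 − 29 = 382 left.
January 1928 has 31 days: 382 − 31 = 351 left.
December 1927 has 31 days: 351 − 31 = 320 left.
November 1927 has 30 days: 320 − 30 = 290 left.
October 1927 has 31 days: 290 − 31 = 259 left.
September 1927 has 30 days: 259 − 30 = 229 left.
August 1927 has 31 days: 229 − 31 = 198 left.
July 1927 has 31 days: 198 − 31 = 167 left.
June 1927 has 30 days: 167 − 30 = 137 left.
May 1927 has 31 days: 137 − 31 = 106 left.
April 1927 has 30 days: 106 − 30 = 76 left.
March 1927 has 31 days: 76 − 31 = 45 left.
February 1927 has 28 days (1927 is not a leap year): 45 − 28 = 17 left.
January 1927 has 31 days; 31 − 17 = 14 → January 14, 1927.

January 14, 1927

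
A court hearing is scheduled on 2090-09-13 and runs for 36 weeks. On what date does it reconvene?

May 23, 2091

Counting forward 36 weeks = 252 days from September 13, 2090.
September has 30 days, so 30 − 13 = 17 days remain after September 13, 2090; 252 − 17 = 235 left.
October 2090 has 31 days: 235 − 31 = 204 left.
November 2090 has 30 days: 204 − 30 = 174 left.
December 2090 has 31 days: 174 − 31 = 143 left.
January 2091 has 31 days: 143 − 31 = 112 left.
February 2091 has 28 days (2091 is not a leap year): 112 − 28 = 84 left.
March 2091 has 31 days: 84 − 31 = 53 left.
April 2091 has 30 days: 53 − 30 = 23 left.
23 days into May 2091 → May 23, 2091.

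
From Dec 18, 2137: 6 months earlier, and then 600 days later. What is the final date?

Going back 6 months from December 18, 2137:
month 12 − 6 = 6 → June 2137.
Day 18 is valid in June, giving June 18, 2137.
Advancing 600 days from June 18, 2137:
June has 30 days, so 30 − 18 = 12 days remain after June 18, 2137; 600 − 12 = 588 left.
July 2137 has 31 days: 588 − 31 = 557 left.
August 2137 has 31 days: 557 − 31 = 526 left.
September 2137 has 30 days: 526 − 30 = 496 left.
October 2137 has 31 days: 496 − 31 = 465 left.
November 2137 has 30 days: 465 − 30 = 435 left.
December 2137 has 31 days: 435 − 31 = 404 left.
January 2138 has 31 days: 404 − 31 = 373 left.
February 2138 has 28 days (2138 is not a leap year): 373 − 28 = 345 left.
March 2138 has 31 days: 345 − 31 = 314 left.
April 2138 has 30 days: 314 − 30 = 284 left.
May 2138 has 31 days: 284 − 31 = 253 left.
June 2138 has 30 days: 253 − 30 = 223 left.
July 2138 has 31 days: 223 − 31 = 192 left.
August 2138 has 31 days: 192 − 31 = 161 left.
September 2138 has 30 days: 161 − 30 = 131 left.
October 2138 has 31 days: 131 − 31 = 100 left.
November 2138 has 30 days: 100 − 30 = 70 left.
December 2138 has 31 days: 70 − 31 = 39 left.
January 2139 has 31 days: 39 − 31 = 8 left.
8 days into February 2139 → February 8, 2139.

February 8, 2139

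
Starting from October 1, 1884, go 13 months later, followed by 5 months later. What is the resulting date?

Advancing 13 months from October 1, 1884:
month 10 + 13 = 23, which is month 11 of year 1885 → November 1885.
Day 1 is valid in November, giving November 1, 1885.
Adding 5 months from November 1, 1885:
month 11 + 5 = 16, which is month 4 of year 1886 → April 1886.
Day 1 is valid in April, giving April 1, 1886.

April 1, 1886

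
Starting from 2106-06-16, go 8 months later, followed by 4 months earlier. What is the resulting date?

Counting forward 8 months from June 16, 2106:
month 6 + 8 = 14, which is month 2 of year 2107 → February 2107.
Day 16 is valid in February, giving February 16, 2107.
Counting back 4 months from February 16, 2107:
month 2 − 4 = -2, which is month 10 of year 2106 → October 2106.
Day 16 is valid in October, giving October 16, 2106.

October 16, 2106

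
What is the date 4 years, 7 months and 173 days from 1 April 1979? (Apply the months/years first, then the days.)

April 22, 1984

Counting forward 4 years, 7 months and 173 days from April 1, 1979: first the month/year part, then the days.
+4 years → 1983; month 4 + 7 = 11 → November 1983.
Day 1 is valid in November, giving November 1, 1983.
Now add 173 days from November 1, 1983.
November has 30 days, so 30 − 1 = 29 days remain after November 1, 1983; 173 − 29 = 144 left.
December 1983 has 31 days: 144 − 31 = 113 left.
January 1984 has 31 days: 113 − 31 = 82 left.
February 1984 has 29 days (1984 is a leap year): 82 − 29 = 53 left.
March 1984 has 31 days: 53 − 31 = 22 left.
22 days into April 1984 → April 22, 1984.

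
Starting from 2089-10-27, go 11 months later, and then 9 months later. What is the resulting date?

June 27, 2091

Counting forward 11 months from October 27, 2089:
month 10 + 11 = 21, which is month 9 of year 2090 → September 2090.
Day 27 is valid in September, giving September 27, 2090.
Adding 9 months from September 27, 2090:
month 9 + 9 = 18, which is month 6 of year 2091 → June 2091.
Day 27 is valid in June, giving June 27, 2091.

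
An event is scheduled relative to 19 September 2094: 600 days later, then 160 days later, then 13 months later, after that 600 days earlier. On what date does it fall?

Counting forward 600 days from September 19, 2094:
September has 30 days, so 30 − 19 = 11 days remain after September 19, 2094; 600 − 11 = 589 left.
October 2094 has 31 days: 589 − 31 = 558 left.
November 2094 has 30 days: 558 − 30 = 528 left.
December 2094 has 31 days: 528 − 31 = 497 left.
January 2095 has 31 days: 497 − 31 = 466 left.
February 2095 has 28 days (2095 is not a leap year): 466 − 28 = 438 left.
March 2095 has 31 days: 438 − 31 = 407 left.
April 2095 has 30 days: 407 − 30 = 377 left.
May 2095 has 31 days: 377 − 31 = 346 left.
June 2095 has 30 days: 346 − 30 = 316 left.
July 2095 has 31 days: 316 − 31 = 285 left.
August 2095 has 31 days: 285 − 31 = 254 left.
September 2095 has 30 days: 254 − 30 = 224 left.
October 2095 has 31 days: 224 − 31 = 193 left.
November 2095 has 30 days: 193 − 30 = 163 left.
December 2095 has 31 days: 163 − 31 = 132 left.
January 2096 has 31 days: 132 − 31 = 101 left.
February 2096 has 29 days (2096 is a leap year): 101 − 29 = 72 left.
March 2096 has 31 days: 72 − 31 = 41 left.
April 2096 has 30 days: 41 − 30 = 11 left.
11 days into May 2096 → May 11, 2096.
Counting forward 160 days from May 11, 2096:
May has 31 days, so 31 − 11 = 20 days remain after May 11, 2096; 160 − 20 = 140 left.
June 2096 has 30 days: 140 − 30 = 110 left.
July 2096 has 31 days: 110 − 31 = 79 left.
August 2096 has 31 days: 79 − 31 = 48 left.
September 2096 has 30 days: 48 − 30 = 18 left.
18 days into October 2096 → October 18, 2096.
Counting forward 13 months from October 18, 2096:
month 10 + 13 = 23, which is month 11 of year 2097 → November 2097.
Day 18 is valid in November, giving November 18, 2097.
Going back 600 days from November 18, 2097:
Going back 18 days from November 18, 2097 reaches the end of the previous month; 600 − 18 = 582 left.
October 2097 has 31 days: 582 − 31 = 551 left.
September 2097 has 30 days: 551 − 30 = 521 left.
August 2097 has 31 days: 521 − 31 = 490 left.
July 2097 has 31 days: 490 − 31 = 459 left.
June 2097 has 30 days: 459 − 30 = 429 left.
May 2097 has 31 days: 429 − 31 = 398 left.
April 2097 has 30 days: 398 − 30 = 368 left.
March 2097 has 31 days: 368 − 31 = 337 left.
February 2097 has 28 days (2097 is not a leap year): 337 − 28 = 309 left.
January 2097 has 31 days: 309 − 31 = 278 left.
December 2096 has 31 days: 278 − 31 = 247 left.
November 2096 has 30 days: 247 − 30 = 217 left.
October 2096 has 31 days: 217 − 31 = 186 left.
September 2096 has 30 days: 186 − 30 = 156 left.
August 2096 has 31 days: 156 − 31 = 125 left.
July 2096 has 31 days: 125 − 31 = 94 left.
June 2096 has 30 days: 94 − 30 = 64 left.
May 2096 has 31 days: 64 − 31 = 33 left.
April 2096 has 30 days: 33 − 30 = 3 left.
March 2096 has 31 days; 31 − 3 = 28 → March 28, 2096.

March 28, 2096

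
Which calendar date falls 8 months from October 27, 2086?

Counting forward 8 months from October 27, 2086.
month 10 + 8 = 18, which is month 6 of year 2087 → June 2087.
Day 27 is valid in June, giving June 27, 2087.

June 27, 2087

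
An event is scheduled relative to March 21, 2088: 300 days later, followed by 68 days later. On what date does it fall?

March 24, 2089

Counting forward 300 days from March 21, 2088:
March has 31 days, so 31 − 21 = 10 days remain after March 21, 2088; 300 − 10 = 290 left.
April 2088 has 30 days: 290 − 30 = 260 left.
May 2088 has 31 days: 260 − 31 = 229 left.
June 2088 has 30 days: 229 − 30 = 199 left.
July 2088 has 31 days: 199 − 31 = 168 left.
August 2088 has 31 days: 168 − 31 = 137 left.
September 2088 has 30 days: 137 − 30 = 107 left.
October 2088 has 31 days: 107 − 31 = 76 left.
November 2088 has 30 days: 76 − 30 = 46 left.
December 2088 has 31 days: 46 − 31 = 15 left.
15 days into January 2089 → January 15, 2089.
Counting forward 68 days from January 15, 2089:
January has 31 days, so 31 − 15 = 16 days remain after January 15, 2089; 68 − 16 = 52 left.
February 2089 has 28 days (2089 is not a leap year): 52 − 28 = 24 left.
24 days into March 2089 → March 24, 2089.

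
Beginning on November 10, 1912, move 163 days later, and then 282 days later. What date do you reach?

Adding 163 days from November 10, 1912:
November has 30 days, so 30 − 10 = 20 days remain after November 10, 1912; 163 − 20 = 143 left.
December 1912 has 31 days: 143 − 31 = 112 left.
January 1913 has 31 days: 112 − 31 = 81 left.
February 1913 has 28 days (1913 is not a leap year): 81 − 28 = 53 left.
March 1913 has 31 days: 53 − 31 = 22 left.
22 days into April 1913 → April 22, 1913.
Counting forward 282 days from April 22, 1913:
April has 30 days, so 30 − 22 = 8 days remain after April 22, 1913; 282 − 8 = 274 left.
May 1913 has 31 days: 274 − 31 = 243 left.
June 1913 has 30 days: 243 − 30 = 213 left.
July 1913 has 31 days: 213 − 31 = 182 left.
August 1913 has 31 days: 182 − 31 = 151 left.
September 1913 has 30 days: 151 − 30 = 121 left.
October 1913 has 31 days: 121 − 31 = 90 left.
November 1913 has 30 days: 90 − 30 = 60 left.
December 1913 has 31 days: 60 − 31 = 29 left.
29 days into January 1914 → January 29, 1914.

January 29, 1914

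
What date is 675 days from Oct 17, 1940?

Counting forward 675 days from October 17, 1940.
October has 31 days, so 31 − 17 = 14 days remain after October 17, 1940; 675 − 14 = 661 left.
November 1940 has 30 days: 661 − 30 = 631 left.
December 1940 has 31 days: 631 − 31 = 600 left.
January 1941 has 31 days: 600 − 31 = 569 left.
February 1941 has 28 days (1941 is not a leap year): 569 − 28 = 541 left.
March 1941 has 31 days: 541 − 31 = 510 left.
April 1941 has 30 days: 510 − 30 = 480 left.
May 1941 has 31 days: 480 − 31 = 449 left.
June 1941 has 30 days: 449 − 30 = 419 left.
July 1941 has 31 days: 419 − 31 = 388 left.
August 1941 has 31 days: 388 − 31 = 357 left.
September 1941 has 30 days: 357 − 30 = 327 left.
October 1941 has 31 days: 327 − 31 = 296 left.
November 1941 has 30 days: 296 − 30 = 266 left.
December 1941 has 31 days: 266 − 31 = 235 left.
January 1942 has 31 days: 235 − 31 = 204 left.
February 1942 has 28 days (1942 is not a leap year): 204 − 28 = 176 left.
March 1942 has 31 days: 176 − 31 = 145 left.
April 1942 has 30 days: 145 − 30 = 115 left.
May 1942 has 31 days: 115 − 31 = 84 left.
June 1942 has 30 days: 84 − 30 = 54 left.
July 1942 has 31 days: 54 − 31 = 23 left.
23 days into August 1942 → August 23, 1942.

August 23, 1942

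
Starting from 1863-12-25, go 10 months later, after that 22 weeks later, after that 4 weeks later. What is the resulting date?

Adding 10 months from December 25, 1863:
month 12 + 10 = 22, which is month 10 of year 1864 → October 1864.
Day 25 is valid in October, giving October 25, 1864.
Adding 22 weeks (= 154 days) from October 25, 1864:
October has 31 days, so 31 − 25 = 6 days remain after October 25, 1864; 154 − 6 = 148 left.
November 1864 has 30 days: 148 − 30 = 118 left.
December 1864 has 31 days: 118 − 31 = 87 left.
January 1865 has 31 days: 87 − 31 = 56 left.
February 1865 has 28 days (1865 is not a leap year): 56 − 28 = 28 left.
28 days into March 1865 → March 28, 1865.
Advancing 4 weeks (= 28 days) from March 28, 1865:
March has 31 days, so 31 − 28 = 3 days remain after March 28, 1865; 28 − 3 = 25 left.
25 days into April 1865 → April 25, 1865.

April 25, 1865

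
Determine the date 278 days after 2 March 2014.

Advancing 278 days from March 2, 2014.
March has 31 days, so 31 − 2 = 29 days remain after March 2, 2014; 278 − 29 = 249 left.
April 2014 has 30 days: 249 − 30 = 219 left.
May 2014 has 31 days: 219 − 31 = 188 left.
June 2014 has 30 days: 188 − 30 = 158 left.
July 2014 has 31 days: 158 − 31 = 127 left.
August 2014 has 31 days: 127 − 31 = 96 left.
September 2014 has 30 days: 96 − 30 = 66 left.
October 2014 has 31 days: 66 − 31 = 35 left.
November 2014 has 30 days: 35 − 30 = 5 left.
5 days into December 2014 → December 5, 2014.

December 5, 2014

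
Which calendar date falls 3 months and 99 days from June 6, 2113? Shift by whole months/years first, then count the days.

December 14, 2113

Counting forward 3 months and 99 days from June 6, 2113: first the month/year part, then the days.
month 6 + 3 = 9 → September 2113.
Day 6 is valid in September, giving September 6, 2113.
Now add 99 days from September 6, 2113.
September has 30 days, so 30 − 6 = 24 days remain after September 6, 2113; 99 − 24 = 75 left.
October 2113 has 31 days: 75 − 31 = 44 left.
November 2113 has 30 days: 44 − 30 = 14 left.
14 days into December 2113 → December 14, 2113.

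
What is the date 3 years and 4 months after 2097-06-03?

Advancing 3 years and 4 months from June 3, 2097.
+3 years → 2100; month 6 + 4 = 10 → October 2100.
Day 3 is valid in October, giving October 3, 2100.

October 3, 2100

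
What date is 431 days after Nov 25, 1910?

Adding 431 days from November 25, 1910.
November has 30 days, so 30 − 25 = 5 days remain after November 25, 1910; 431 − 5 = 426 left.
December 1910 has 31 days: 426 − 31 = 395 left.
January 1911 has 31 days: 395 − 31 = 364 left.
February 1911 has 28 days (1911 is not a leap year): 364 − 28 = 336 left.
March 1911 has 31 days: 336 − 31 = 305 left.
April 1911 has 30 days: 305 − 30 = 275 left.
May 1911 has 31 days: 275 − 31 = 244 left.
June 1911 has 30 days: 244 − 30 = 214 left.
July 1911 has 31 days: 214 − 31 = 183 left.
August 1911 has 31 days: 183 − 31 = 152 left.
September 1911 has 30 days: 152 − 30 = 122 left.
October 1911 has 31 days: 122 − 31 = 91 left.
November 1911 has 30 days: 91 − 30 = 61 left.
December 1911 has 31 days: 61 − 31 = 30 left.
30 days into January 1912 → January 30, 1912.

January 30, 1912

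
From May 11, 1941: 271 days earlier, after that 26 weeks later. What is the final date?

February 11, 1941

Going back 271 days from May 11, 1941:
Going back 11 days from May 11, 1941 reaches the end of the previous month; 271 − 11 = 260 left.
April 1941 has 30 days: 260 − 30 = 230 left.
March 1941 has 31 days: 230 − 31 = 199 left.
February 1941 has 28 days (1941 is not a leap year): 199 − 28 = 171 left.
January 1941 has 31 days: 171 − 31 = 140 left.
December 1940 has 31 days: 140 − 31 = 109 left.
November 1940 has 30 days: 109 − 30 = 79 left.
October 1940 has 31 days: 79 − 31 = 48 left.
September 1940 has 30 days: 48 − 30 = 18 left.
August 1940 has 31 days; 31 − 18 = 13 → August 13, 1940.
Advancing 26 weeks (= 182 days) from August 13, 1940:
August has 31 days, so 31 − 13 = 18 days remain after August 13, 1940; 182 − 18 = 164 left.
September 1940 has 30 days: 164 − 30 = 134 left.
October 1940 has 31 days: 134 − 31 = 103 left.
November 1940 has 30 days: 103 − 30 = 73 left.
December 1940 has 31 days: 73 − 31 = 42 left.
January 1941 has 31 days: 42 − 31 = 11 left.
11 days into February 1941 → February 11, 1941.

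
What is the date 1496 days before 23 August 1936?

July 19, 1932

Subtracting 1496 days from August 23, 1936.
Going back 23 days from August 23, 1936 reaches the end of the previous month; 1496 − 23 = 1473 left.
July 1936 has 31 days: 1473 − 31 = 1442 left.
June 1936 has 30 days: 1442 − 30 = 1412 left.
May 1936 has 31 days: 1412 − 31 = 1381 left.
April 1936 has 30 days: 1381 − 30 = 1351 left.
March 1936 has 31 days: 1351 − 31 = 1320 left.
February 1936 has 29 days (1936 is a leap year): 1320 − 29 = 1291 left.
January 1936 has 31 days: 1291 − 31 = 1260 left.
December 1935 has 31 days: 1260 − 31 = 1229 left.
November 1935 has 30 days: 1229 − 30 = 1199 left.
October 1935 has 31 days: 1199 − 31 = 1168 left.
September 1935 has 30 days: 1168 − 30 = 1138 left.
August 1935 has 31 days: 1138 − 31 = 1107 left.
July 1935 has 31 days: 1107 − 31 = 1076 left.
June 1935 has 30 days: 1076 − 30 = 1046 left.
May 1935 has 31 days: 1046 − 31 = 1015 left.
April 1935 has 30 days: 1015 − 30 = 985 left.
March 1935 has 31 days: 985 − 31 = 954 left.
February 1935 has 28 days (1935 is not a leap year): 954 − 28 = 926 left.
January 1935 has 31 days: 926 − 31 = 895 left.
December 1934 has 31 days: 895 − 31 = 864 left.
November 1934 has 30 days: 864 − 30 = 834 left.
October 1934 has 31 days: 834 − 31 = 803 left.
September 1934 has 30 days: 803 − 30 = 773 left.
August 1934 has 31 days: 773 − 31 = 742 left.
July 1934 has 31 days: 742 − 31 = 711 left.
June 1934 has 30 days: 711 − 30 = 681 left.
May 1934 has 31 days: 681 − 31 = 650 left.
April 1934 has 30 days: 650 − 30 = 620 left.
March 1934 has 31 days: 620 − 31 = 589 left.
February 1934 has 28 days (1934 is not a leap year): 589 − 28 = 561 left.
January 1934 has 31 days: 561 − 31 = 530 left.
December 1933 has 31 days: 530 − 31 = 499 left.
November 1933 has 30 days: 499 − 30 = 469 left.
October 1933 has 31 days: 469 − 31 = 438 left.
September 1933 has 30 days: 438 − 30 = 408 left.
August 1933 has 31 days: 408 − 31 = 377 left.
July 1933 has 31 days: 377 − 31 = 346 left.
June 1933 has 30 days: 346 − 30 = 316 left.
May 1933 has 31 days: 316 − 31 = 285 left.
April 1933 has 30 days: 285 − 30 = 255 left.
March 1933 has 31 days: 255 − 31 = 224 left.
February 1933 has 28 days (1933 is not a leap year): 224 − 28 = 196 left.
January 1933 has 31 days: 196 − 31 = 165 left.
December 1932 has 31 days: 165 − 31 = 134 left.
November 1932 has 30 days: 134 − 30 = 104 left.
October 1932 has 31 days: 104 − 31 = 73 left.
September 1932 has 30 days: 73 − 30 = 43 left.
August 1932 has 31 days: 43 − 31 = 12 left.
July 1932 has 31 days; 31 − 12 = 19 → July 19, 1932.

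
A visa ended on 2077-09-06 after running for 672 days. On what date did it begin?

November 4, 2075

Subtracting 672 days from September 6, 2077.
Going back 6 days from September 6, 2077 reaches the end of the previous month; 672 − 6 = 666 left.
August 2077 has 31 days: 666 − 31 = 635 left.
July 2077 has 31 days: 635 − 31 = 604 left.
June 2077 has 30 days: 604 − 30 = 574 left.
May 2077 has 31 days: 574 − 31 = 543 left.
April 2077 has 30 days: 543 − 30 = 513 left.
March 2077 has 31 days: 513 − 31 = 482 left.
February 2077 has 28 days (2077 is not a leap year): 482 − 28 = 454 left.
January 2077 has 31 days: 454 − 31 = 423 left.
December 2076 has 31 days: 423 − 31 = 392 left.
November 2076 has 30 days: 392 − 30 = 362 left.
October 2076 has 31 days: 362 − 31 = 331 left.
September 2076 has 30 days: 331 − 30 = 301 left.
August 2076 has 31 days: 301 − 31 = 270 left.
July 2076 has 31 days: 270 − 31 = 239 left.
June 2076 has 30 days: 239 − 30 = 209 left.
May 2076 has 31 days: 209 − 31 = 178 left.
April 2076 has 30 days: 178 − 30 = 148 left.
March 2076 has 31 days: 148 − 31 = 117 left.
February 2076 has 29 days (2076 is a leap year): 117 − 29 = 88 left.
January 2076 has 31 days: 88 − 31 = 57 left.
December 2075 has 31 days: 57 − 31 = 26 left.
November 2075 has 30 days; 30 − 26 = 4 → November 4, 2075.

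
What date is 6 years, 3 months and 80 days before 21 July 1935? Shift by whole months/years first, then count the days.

Counting back 6 years, 3 months and 80 days from July 21, 1935: first the month/year part, then the days.
-6 years → 1929; month 7 − 3 = 4 → April 1929.
Day 21 is valid in April, giving April 21, 1929.
Now subtract 80 days from April 21, 1929.
Going back 21 days from April 21, 1929 reaches the end of the previous month; 80 − 21 = 59 left.
March 1929 has 31 days: 59 − 31 = 28 left.
February 1929 has 28 days (1929 is not a leap year): 28 − 28 = 0 left.
January 1929 has 31 days; 31 − 0 = 31 → January 31, 1929.

January 31, 1929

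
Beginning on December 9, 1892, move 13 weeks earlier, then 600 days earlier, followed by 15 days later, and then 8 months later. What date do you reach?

October 2, 1891

Going back 13 weeks (= 91 days) from December 9, 1892:
Going back 9 days from December 9, 1892 reaches the end of the previous month; 91 − 9 = 82 left.
November 1892 has 30 days: 82 − 30 = 52 left.
October 1892 has 31 days: 52 − 31 = 21 left.
September 1892 has 30 days; 30 − 21 = 9 → September 9, 1892.
Going back 600 days from September 9, 1892:
Going back 9 days from September 9, 1892 reaches the end of the previous month; 600 − 9 = 591 left.
August 1892 has 31 days: 591 − 31 = 560 left.
July 1892 has 31 days: 560 − 31 = 529 left.
June 1892 has 30 days: 529 − 30 = 499 left.
May 1892 has 31 days: 499 − 31 = 468 left.
April 1892 has 30 days: 468 − 30 = 438 left.
March 1892 has 31 days: 438 − 31 = 407 left.
February 1892 has 29 days (1892 is a leap year): 407 − 29 = 378 left.
January 1892 has 31 days: 378 − 31 = 347 left.
December 1891 has 31 days: 347 − 31 = 316 left.
November 1891 has 30 days: 316 − 30 = 286 left.
October 1891 has 31 days: 286 − 31 = 255 left.
September 1891 has 30 days: 255 − 30 = 225 left.
August 1891 has 31 days: 225 − 31 = 194 left.
July 1891 has 31 days: 194 − 31 = 163 left.
June 1891 has 30 days: 163 − 30 = 133 left.
May 1891 has 31 days: 133 − 31 = 102 left.
April 1891 has 30 days: 102 − 30 = 72 left.
March 1891 has 31 days: 72 − 31 = 41 left.
February 1891 has 28 days (1891 is not a leap year): 41 − 28 = 13 left.
January 1891 has 31 days; 31 − 13 = 18 → January 18, 1891.
Advancing 15 days from January 18, 1891:
January has 31 days, so 31 − 18 = 13 days remain after January 18, 1891; 15 − 13 = 2 left.
2 days into February 1891 → February 2, 1891.
Adding 8 months from February 2, 1891:
month 2 + 8 = 10 → October 1891.
Day 2 is valid in October, giving October 2, 1891.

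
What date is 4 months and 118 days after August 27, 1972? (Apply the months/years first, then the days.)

April 24, 1973

Advancing 4 months and 118 days from August 27, 1972: first the month/year part, then the days.
month 8 + 4 = 12 → December 1972.
Day 27 is valid in December, giving December 27, 1972.
Now add 118 days from December 27, 1972.
December has 31 days, so 31 − 27 = 4 days remain after December 27, 1972; 118 − 4 = 114 left.
January 1973 has 31 days: 114 − 31 = 83 left.
February 1973 has 28 days (1973 is not a leap year): 83 − 28 = 55 left.
March 1973 has 31 days: 55 − 31 = 24 left.
24 days into April 1973 → April 24, 1973.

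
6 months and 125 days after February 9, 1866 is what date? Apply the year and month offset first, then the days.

Adding 6 months and 125 days from February 9, 1866: first the month/year part, then the days.
month 2 + 6 = 8 → August 1866.
Day 9 is valid in August, giving August 9, 1866.
Now add 125 days from August 9, 1866.
August has 31 days, so 31 − 9 = 22 days remain after August 9, 1866; 125 − 22 = 103 left.
September 1866 has 30 days: 103 − 30 = 73 left.
October 1866 has 31 days: 73 − 31 = 42 left.
November 1866 has 30 days: 42 − 30 = 12 left.
12 days into December 1866 → December 12, 1866.

December 12, 1866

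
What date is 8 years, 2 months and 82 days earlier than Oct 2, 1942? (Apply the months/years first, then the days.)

Going back 8 years, 2 months and 82 days from October 2, 1942: first the month/year part, then the days.
-8 years → 1934; month 10 − 2 = 8 → August 1934.
Day 2 is valid in August, giving August 2, 1934.
Now subtract 82 days from August 2, 1934.
Going back 2 days from August 2, 1934 reaches the end of the previous month; 82 − 2 = 80 left.
July 1934 has 31 days: 80 − 31 = 49 left.
June 1934 has 30 days: 49 − 30 = 19 left.
May 1934 has 31 days; 31 − 19 = 12 → May 12, 1934.

May 12, 1934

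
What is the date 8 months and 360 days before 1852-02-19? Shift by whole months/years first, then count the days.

June 24, 1850

Counting back 8 months and 360 days from February 19, 1852: first the month/year part, then the days.
month 2 − 8 = -6, which is month 6 of year 1851 → June 1851.
Day 19 is valid in June, giving June 19, 1851.
Now subtract 360 days from June 19, 1851.
Going back 19 days from June 19, 1851 reaches the end of the previous month; 360 − 19 = 341 left.
May 1851 has 31 days: 341 − 31 = 310 left.
April 1851 has 30 days: 310 − 30 = 280 left.
March 1851 has 31 days: 280 − 31 = 249 left.
February 1851 has 28 days (1851 is not a leap year): 249 − 28 = 221 left.
January 1851 has 31 days: 221 − 31 = 190 left.
December 1850 has 31 days: 190 − 31 = 159 left.
November 1850 has 30 days: 159 − 30 = 129 left.
October 1850 has 31 days: 129 − 31 = 98 left.
September 1850 has 30 days: 98 − 30 = 68 left.
August 1850 has 31 days: 68 − 31 = 37 left.
July 1850 has 31 days: 37 − 31 = 6 left.
June 1850 has 30 days; 30 − 6 = 24 → June 24, 1850.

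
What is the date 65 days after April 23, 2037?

Advancing 65 days from April 23, 2037.
April has 30 days, so 30 − 23 = 7 days remain after April 23, 2037; 65 − 7 = 58 left.
May 2037 has 31 days: 58 − 31 = 27 left.
27 days into June 2037 → June 27, 2037.

June 27, 2037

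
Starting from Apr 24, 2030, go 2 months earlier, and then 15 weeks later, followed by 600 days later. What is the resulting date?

Counting back 2 months from April 24, 2030:
month 4 − 2 = 2 → February 2030.
Day 24 is valid in February, giving February 24, 2030.
Advancing 15 weeks (= 105 days) from February 24, 2030:
February has 28 days, so 28 − 24 = 4 days remain after February 24, 2030; 105 − 4 = 101 left.
March 2030 has 31 days: 101 − 31 = 70 left.
April 2030 has 30 days: 70 − 30 = 40 left.
May 2030 has 31 days: 40 − 31 = 9 left.
9 days into June 2030 → June 9, 2030.
Adding 600 days from June 9, 2030:
June has 30 days, so 30 − 9 = 21 days remain after June 9, 2030; 600 − 21 = 579 left.
July 2030 has 31 days: 579 − 31 = 548 left.
August 2030 has 31 days: 548 − 31 = 517 left.
September 2030 has 30 days: 517 − 30 = 487 left.
October 2030 has 31 days: 487 − 31 = 456 left.
November 2030 has 30 days: 456 − 30 = 426 left.
December 2030 has 31 days: 426 − 31 = 395 left.
January 2031 has 31 days: 395 − 31 = 364 left.
February 2031 has 28 days (2031 is not a leap year): 364 − 28 = 336 left.
March 2031 has 31 days: 336 − 31 = 305 left.
April 2031 has 30 days: 305 − 30 = 275 left.
May 2031 has 31 days: 275 − 31 = 244 left.
June 2031 has 30 days: 244 − 30 = 214 left.
July 2031 has 31 days: 214 − 31 = 183 left.
August 2031 has 31 days: 183 − 31 = 152 left.
September 2031 has 30 days: 152 − 30 = 122 left.
October 2031 has 31 days: 122 − 31 = 91 left.
November 2031 has 30 days: 91 − 30 = 61 left.
December 2031 has 31 days: 61 − 31 = 30 left.
30 days into January 2032 → January 30, 2032.

January 30, 2032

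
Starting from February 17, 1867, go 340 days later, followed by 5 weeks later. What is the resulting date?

February 27, 1868

Adding 340 days from February 17, 1867:
February has 28 days, so 28 − 17 = 11 days remain after February 17, 1867; 340 − 11 = 329 left.
March 1867 has 31 days: 329 − 31 = 298 left.
April 1867 has 30 days: 298 − 30 = 268 left.
May 1867 has 31 days: 268 − 31 = 237 left.
June 1867 has 30 days: 237 − 30 = 207 left.
July 1867 has 31 days: 207 − 31 = 176 left.
August 1867 has 31 days: 176 − 31 = 145 left.
September 1867 has 30 days: 145 − 30 = 115 left.
October 1867 has 31 days: 115 − 31 = 84 left.
November 1867 has 30 days: 84 − 30 = 54 left.
December 1867 has 31 days: 54 − 31 = 23 left.
23 days into January 1868 → January 23, 1868.
Counting forward 5 weeks (= 35 days) from January 23, 1868:
January has 31 days, so 31 − 23 = 8 days remain after January 23, 1868; 35 − 8 = 27 left.
27 days into February 1868 → February 27, 1868.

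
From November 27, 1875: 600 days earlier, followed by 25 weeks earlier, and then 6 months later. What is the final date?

April 13, 1874

Counting back 600 days from November 27, 1875:
Going back 27 days from November 27, 1875 reaches the end of the previous month; 600 − 27 = 573 left.
October 1875 has 31 days: 573 − 31 = 542 left.
September 1875 has 30 days: 542 − 30 = 512 left.
August 1875 has 31 days: 512 − 31 = 481 left.
July 1875 has 31 days: 481 − 31 = 450 left.
June 1875 has 30 days: 450 − 30 = 420 left.
May 1875 has 31 days: 420 − 31 = 389 left.
April 1875 has 30 days: 389 − 30 = 359 left.
March 1875 has 31 days: 359 − 31 = 328 left.
February 1875 has 28 days (1875 is not a leap year): 328 − 28 = 300 left.
January 1875 has 31 days: 300 − 31 = 269 left.
December 1874 has 31 days: 269 − 31 = 238 left.
November 1874 has 30 days: 238 − 30 = 208 left.
October 1874 has 31 days: 208 − 31 = 177 left.
September 1874 has 30 days: 177 − 30 = 147 left.
August 1874 has 31 days: 147 − 31 = 116 left.
July 1874 has 31 days: 116 − 31 = 85 left.
June 1874 has 30 days: 85 − 30 = 55 left.
May 1874 has 31 days: 55 − 31 = 24 left.
April 1874 has 30 days; 30 − 24 = 6 → April 6, 1874.
Subtracting 25 weeks (= 175 days) from April 6, 1874:
Going back 6 days from April 6, 1874 reaches the end of the previous month; 175 − 6 = 169 left.
March 1874 has 31 days: 169 − 31 = 138 left.
February 1874 has 28 days (1874 is not a leap year): 138 − 28 = 110 left.
January 1874 has 31 days: 110 − 31 = 79 left.
December 1873 has 31 days: 79 − 31 = 48 left.
November 1873 has 30 days: 48 − 30 = 18 left.
October 1873 has 31 days; 31 − 18 = 13 → October 13, 1873.
Advancing 6 months from October 13, 1873:
month 10 + 6 = 16, which is month 4 of year 1874 → April 1874.
Day 13 is valid in April, giving April 13, 1874.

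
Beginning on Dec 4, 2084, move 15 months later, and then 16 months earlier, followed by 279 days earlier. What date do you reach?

Counting forward 15 months from December 4, 2084:
month 12 + 15 = 27, which is month 3 of year 2086 → March 2086.
Day 4 is valid in March, giving March 4, 2086.
Subtracting 16 months from March 4, 2086:
month 3 − 16 = -13, which is month 11 of year 2084 → November 2084.
Day 4 is valid in November, giving November 4, 2084.
Going back 279 days from November 4, 2084:
Going back 4 days from November 4, 2084 reaches the end of the previous month; 279 − 4 = 275 left.
October 2084 has 31 days: 275 − 31 = 244 left.
September 2084 has 30 days: 244 − 30 = 214 left.
August 2084 has 31 days: 214 − 31 = 183 left.
July 2084 has 31 days: 183 − 31 = 152 left.
June 2084 has 30 days: 152 − 30 = 122 left.
May 2084 has 31 days: 122 − 31 = 91 left.
April 2084 has 30 days: 91 − 30 = 61 left.
March 2084 has 31 days: 61 − 31 = 30 left.
February 2084 has 29 days (2084 is a leap year): 30 − 29 = 1 left.
January 2084 has 31 days; 31 − 1 = 30 → January 30, 2084.

January 30, 2084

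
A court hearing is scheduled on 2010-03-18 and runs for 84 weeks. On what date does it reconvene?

October 27, 2011

Adding 84 weeks = 588 days from March 18, 2010.
March has 31 days, so 31 − 18 = 13 days remain after March 18, 2010; 588 − 13 = 575 left.
April 2010 has 30 days: 575 − 30 = 545 left.
May 2010 has 31 days: 545 − 31 = 514 left.
June 2010 has 30 days: 514 − 30 = 484 left.
July 2010 has 31 days: 484 − 31 = 453 left.
August 2010 has 31 days: 453 − 31 = 422 left.
September 2010 has 30 days: 422 − 30 = 392 left.
October 2010 has 31 days: 392 − 31 = 361 left.
November 2010 has 30 days: 361 − 30 = 331 left.
December 2010 has 31 days: 331 − 31 = 300 left.
January 2011 has 31 days: 300 − 31 = 269 left.
February 2011 has 28 days (2011 is not a leap year): 269 − 28 = 241 left.
March 2011 has 31 days: 241 − 31 = 210 left.
April 2011 has 30 days: 210 − 30 = 180 left.
May 2011 has 31 days: 180 − 31 = 149 left.
June 2011 has 30 days: 149 − 30 = 119 left.
July 2011 has 31 days: 119 − 31 = 88 left.
August 2011 has 31 days: 88 − 31 = 57 left.
September 2011 has 30 days: 57 − 30 = 27 left.
27 days into October 2011 → October 27, 2011.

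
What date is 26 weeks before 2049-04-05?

October 5, 2048

Counting back 26 weeks = 182 days from April 5, 2049.
Going back 5 days from April 5, 2049 reaches the end of the previous month; 182 − 5 = 177 left.
March 2049 has 31 days: 177 − 31 = 146 left.
February 2049 has 28 days (2049 is not a leap year): 146 − 28 = 118 left.
January 2049 has 31 days: 118 − 31 = 87 left.
December 2048 has 31 days: 87 − 31 = 56 left.
November 2048 has 30 days: 56 − 30 = 26 left.
October 2048 has 31 days; 31 − 26 = 5 → October 5, 2048.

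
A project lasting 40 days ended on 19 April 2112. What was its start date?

March 10, 2112

Subtracting 40 days from April 19, 2112.
Going back 19 days from April 19, 2112 reaches the end of the previous month; 40 − 19 = 21 left.
March 2112 has 31 days; 31 − 21 = 10 → March 10, 2112.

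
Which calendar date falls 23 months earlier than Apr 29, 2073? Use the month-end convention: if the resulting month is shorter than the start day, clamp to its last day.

Going back 23 months from April 29, 2073.
month 4 − 23 = -19, which is month 5 of year 2071 → May 2071.
Day 29 is valid in May, giving May 29, 2071.

May 29, 2071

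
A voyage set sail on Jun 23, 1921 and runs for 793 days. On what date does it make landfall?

Adding 793 days from June 23, 1921.
June has 30 days, so 30 − 23 = 7 days remain after June 23, 1921; 793 − 7 = 786 left.
July 1921 has 31 days: 786 − 31 = 755 left.
August 1921 has 31 days: 755 − 31 = 724 left.
September 1921 has 30 days: 724 − 30 = 694 left.
October 1921 has 31 days: 694 − 31 = 663 left.
November 1921 has 30 days: 663 − 30 = 633 left.
December 1921 has 31 days: 633 − 31 = 602 left.
January 1922 has 31 days: 602 − 31 = 571 left.
February 1922 has 28 days (1922 is not a leap year): 571 − 28 = 543 left.
March 1922 has 31 days: 543 − 31 = 512 left.
April 1922 has 30 days: 512 − 30 = 482 left.
May 1922 has 31 days: 482 − 31 = 451 left.
June 1922 has 30 days: 451 − 30 = 421 left.
July 1922 has 31 days: 421 − 31 = 390 left.
August 1922 has 31 days: 390 − 31 = 359 left.
September 1922 has 30 days: 359 − 30 = 329 left.
October 1922 has 31 days: 329 − 31 = 298 left.
November 1922 has 30 days: 298 − 30 = 268 left.
December 1922 has 31 days: 268 − 31 = 237 left.
January 1923 has 31 days: 237 − 31 = 206 left.
February 1923 has 28 days (1923 is not a leap year): 206 − 28 = 178 left.
March 1923 has 31 days: 178 − 31 = 147 left.
April 1923 has 30 days: 147 − 30 = 117 left.
May 1923 has 31 days: 117 − 31 = 86 left.
June 1923 has 30 days: 86 − 30 = 56 left.
July 1923 has 31 days: 56 − 31 = 25 left.
25 days into August 1923 → August 25, 1923.

August 25, 1923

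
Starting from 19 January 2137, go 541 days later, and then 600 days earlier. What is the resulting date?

November 21, 2136

Counting forward 541 days from January 19, 2137:
January has 31 days, so 31 − 19 = 12 days remain after January 19, 2137; 541 − 12 = 529 left.
February 2137 has 28 days (2137 is not a leap year): 529 − 28 = 501 left.
March 2137 has 31 days: 501 − 31 = 470 left.
April 2137 has 30 days: 470 − 30 = 440 left.
May 2137 has 31 days: 440 − 31 = 409 left.
June 2137 has 30 days: 409 − 30 = 379 left.
July 2137 has 31 days: 379 − 31 = 348 left.
August 2137 has 31 days: 348 − 31 = 317 left.
September 2137 has 30 days: 317 − 30 = 287 left.
October 2137 has 31 days: 287 − 31 = 256 left.
November 2137 has 30 days: 256 − 30 = 226 left.
December 2137 has 31 days: 226 − 31 = 195 left.
January 2138 has 31 days: 195 − 31 = 164 left.
February 2138 has 28 days (2138 is not a leap year): 164 − 28 = 136 left.
March 2138 has 31 days: 136 − 31 = 105 left.
April 2138 has 30 days: 105 − 30 = 75 left.
May 2138 has 31 days: 75 − 31 = 44 left.
June 2138 has 30 days: 44 − 30 = 14 left.
14 days into July 2138 → July 14, 2138.
Subtracting 600 days from July 14, 2138:
Going back 14 days from July 14, 2138 reaches the end of the previous month; 600 − 14 = 586 left.
June 2138 has 30 days: 586 − 30 = 556 left.
May 2138 has 31 days: 556 − 31 = 525 left.
April 2138 has 30 days: 525 − 30 = 495 left.
March 2138 has 31 days: 495 − 31 = 464 left.
February 2138 has 28 days (2138 is not a leap year): 464 − 28 = 436 left.
January 2138 has 31 days: 436 − 31 = 405 left.
December 2137 has 31 days: 405 − 31 = 374 left.
November 2137 has 30 days: 374 − 30 = 344 left.
October 2137 has 31 days: 344 − 31 = 313 left.
September 2137 has 30 days: 313 − 30 = 283 left.
August 2137 has 31 days: 283 − 31 = 252 left.
July 2137 has 31 days: 252 − 31 = 221 left.
June 2137 has 30 days: 221 − 30 = 191 left.
May 2137 has 31 days: 191 − 31 = 160 left.
April 2137 has 30 days: 160 − 30 = 130 left.
March 2137 has 31 days: 130 − 31 = 99 left.
February 2137 has 28 days (2137 is not a leap year): 99 − 28 = 71 left.
January 2137 has 31 days: 71 − 31 = 40 left.
December 2136 has 31 days: 40 − 31 = 9 left.
November 2136 has 30 days; 30 − 9 = 21 → November 21, 2136.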